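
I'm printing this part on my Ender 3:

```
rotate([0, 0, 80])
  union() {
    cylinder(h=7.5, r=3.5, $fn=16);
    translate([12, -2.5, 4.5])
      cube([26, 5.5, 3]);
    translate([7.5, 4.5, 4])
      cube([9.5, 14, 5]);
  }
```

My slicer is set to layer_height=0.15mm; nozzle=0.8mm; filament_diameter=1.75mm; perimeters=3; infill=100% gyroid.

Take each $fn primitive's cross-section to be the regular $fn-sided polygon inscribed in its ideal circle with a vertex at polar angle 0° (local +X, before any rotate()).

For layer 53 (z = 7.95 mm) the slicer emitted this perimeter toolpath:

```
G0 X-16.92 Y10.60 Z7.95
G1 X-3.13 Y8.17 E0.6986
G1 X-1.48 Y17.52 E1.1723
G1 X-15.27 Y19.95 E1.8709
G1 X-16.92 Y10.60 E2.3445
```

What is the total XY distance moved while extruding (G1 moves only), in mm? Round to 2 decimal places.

46.99 mm

Sum the Euclidean lengths of each G1 segment: total = 46.99 mm.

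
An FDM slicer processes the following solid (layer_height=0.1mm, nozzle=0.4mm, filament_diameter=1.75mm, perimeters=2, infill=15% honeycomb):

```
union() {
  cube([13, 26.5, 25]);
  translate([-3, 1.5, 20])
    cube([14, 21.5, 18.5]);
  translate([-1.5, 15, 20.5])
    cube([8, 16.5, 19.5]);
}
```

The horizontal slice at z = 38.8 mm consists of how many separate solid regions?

1

At z = 38.8 mm: the cube is not intersected at this z (z outside [0, 25]); the cube at (-3, 1.5) does not reach this height (z outside [20, 38.5]); the cube at (-1.5, 15) is present — its section is the full 8×16.5 rectangle; Taking the union: only the 8×16.5 cube at (-1.5, 15) is present, so the union is just that shape — 1 connected region. The result has 1 disconnected region.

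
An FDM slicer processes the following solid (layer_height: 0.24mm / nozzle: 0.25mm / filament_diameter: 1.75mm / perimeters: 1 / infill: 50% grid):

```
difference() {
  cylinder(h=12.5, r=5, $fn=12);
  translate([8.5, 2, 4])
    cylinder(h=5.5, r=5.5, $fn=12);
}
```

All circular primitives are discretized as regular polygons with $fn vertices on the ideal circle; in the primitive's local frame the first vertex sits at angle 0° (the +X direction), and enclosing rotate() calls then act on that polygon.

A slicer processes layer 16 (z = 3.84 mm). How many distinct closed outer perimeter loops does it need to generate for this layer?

At z = 3.84 mm: the r=5 cylinder gives a regular 12-gon of circumradius 5 (constant along its height); the cylinder at (8.5, 2) is not intersected at this z (z outside [4, 9.5]); Taking the first minus the rest: none of the subtracted shapes is present at this height, so the r=5 cylinder is unchanged — 1 connected region. The result has 1 disconnected region.

1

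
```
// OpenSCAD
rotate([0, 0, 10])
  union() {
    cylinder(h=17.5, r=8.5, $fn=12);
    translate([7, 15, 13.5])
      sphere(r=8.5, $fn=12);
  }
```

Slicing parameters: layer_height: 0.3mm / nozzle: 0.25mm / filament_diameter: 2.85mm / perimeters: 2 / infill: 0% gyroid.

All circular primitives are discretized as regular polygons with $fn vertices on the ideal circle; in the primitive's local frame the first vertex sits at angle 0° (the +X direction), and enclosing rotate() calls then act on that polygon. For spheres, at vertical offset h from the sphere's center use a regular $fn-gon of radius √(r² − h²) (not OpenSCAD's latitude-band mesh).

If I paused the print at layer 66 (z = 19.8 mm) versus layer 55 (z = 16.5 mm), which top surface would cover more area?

Layer 66 (z = 19.8): the cylinder is not intersected at this z (z outside [0, 17.5]); the r=8.5 sphere at (7, 15) contributes a regular 12-gon of circumradius √(8.5²−6.3²) = 5.706 (area = (12/2)·5.706²·sin(360°/12) = 97.68 mm²); Combining (union): only the r=8.5 sphere at (7, 15) is present, so the union is just that shape — area = 97.68 mm²; (rotated 10° about Z; rotation is an isometry so areas/perimeters/island counts are preserved). So its area = 97.68 mm². Layer 55 (z = 16.5): the r=8.5 cylinder contributes a regular 12-gon of circumradius 8.5 (area = (12/2)·8.500²·sin(360°/12) = 216.75 mm²); the r=8.5 sphere at (7, 15) contributes a regular 12-gon of circumradius √(8.5²−3²) = 7.953 (area = (12/2)·7.953²·sin(360°/12) = 189.75 mm²); Taking the union: the 2 present regions are separate (no shared area or edge), so areas and boundary lengths simply add and each stays a separate island — area = 406.50 mm²; (whole slice rotated 10° about Z — lengths, areas and connectivity unchanged). So its area = 406.50 mm². Layer 55 is larger (406.50 vs 97.68 mm²).

layer 55 (z = 16.5 mm)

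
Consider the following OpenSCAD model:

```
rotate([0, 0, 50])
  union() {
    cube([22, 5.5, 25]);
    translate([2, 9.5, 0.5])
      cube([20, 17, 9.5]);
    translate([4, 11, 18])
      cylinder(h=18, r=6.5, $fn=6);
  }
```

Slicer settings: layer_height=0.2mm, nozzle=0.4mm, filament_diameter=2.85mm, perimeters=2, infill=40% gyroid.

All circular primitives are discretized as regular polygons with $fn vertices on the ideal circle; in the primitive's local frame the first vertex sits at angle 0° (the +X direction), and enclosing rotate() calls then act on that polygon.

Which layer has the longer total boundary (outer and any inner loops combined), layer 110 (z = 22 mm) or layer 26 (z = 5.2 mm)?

layer 26 (z = 5.2 mm)

Layer 110 (z = 22): the cube (footprint 22×5.5) is included at this height (perimeter 55.00 mm); the cube at (2, 9.5) does not reach this height (z outside [0.5, 10]); the r=6.5 cylinder at (4, 11) contributes a regular 6-gon of circumradius 6.5 (perimeter = 2·6·6.500·sin(180°/6) = 39.00 mm); Combining (union): the regions partially overlap (shared area 0.85 mm²), so the edge portions inside another operand are dropped and the merged outline is re-measured after clipping — boundary = 80.55 mm; (whole slice rotated 50° about Z — lengths, areas and connectivity unchanged). So its perimeter = 80.55 mm. Layer 26 (z = 5.2): the 22×5.5 cube contributes its full rectangle (perimeter 55.00 mm); the 20×17 cube at (2, 9.5) contributes its full rectangle (perimeter 74.00 mm); the cylinder at (4, 11) does not reach this height (z outside [18, 36]); Combining (union): the 2 present regions are separate (no shared area or edge), so areas and boundary lengths simply add and each stays a separate island — boundary = 129.00 mm; (whole slice rotated 50° about Z — lengths, areas and connectivity unchanged). So its perimeter = 129.00 mm. Layer 26 is larger (129.00 vs 80.55 mm).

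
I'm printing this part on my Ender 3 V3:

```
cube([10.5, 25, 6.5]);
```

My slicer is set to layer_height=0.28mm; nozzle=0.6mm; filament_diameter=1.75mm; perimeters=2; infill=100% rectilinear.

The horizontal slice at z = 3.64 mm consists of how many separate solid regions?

1

At z = 3.64 mm: the cube (footprint 10.5×25) is included at this height. The result has 1 disconnected region.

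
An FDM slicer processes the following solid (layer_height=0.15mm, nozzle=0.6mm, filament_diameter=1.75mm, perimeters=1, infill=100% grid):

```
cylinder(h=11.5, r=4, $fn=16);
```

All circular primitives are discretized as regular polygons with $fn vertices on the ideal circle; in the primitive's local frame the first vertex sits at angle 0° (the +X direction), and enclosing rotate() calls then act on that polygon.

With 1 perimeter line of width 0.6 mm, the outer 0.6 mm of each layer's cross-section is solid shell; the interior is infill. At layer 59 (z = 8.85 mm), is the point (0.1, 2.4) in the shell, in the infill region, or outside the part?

At z = 8.85 mm: the r=4 cylinder gives a regular 16-gon of circumradius 4 (constant along its height). Overall, the cross-section is a single solid region. The nearest boundary edge runs (1.53, 3.70)→(0.00, 4.00); distance from the point to it = 1.55 mm. The point is inside the cross-section and 1.55 mm from the nearest boundary — more than the 0.6 mm shell width (1 × 0.6), so it's in the infill interior.

infill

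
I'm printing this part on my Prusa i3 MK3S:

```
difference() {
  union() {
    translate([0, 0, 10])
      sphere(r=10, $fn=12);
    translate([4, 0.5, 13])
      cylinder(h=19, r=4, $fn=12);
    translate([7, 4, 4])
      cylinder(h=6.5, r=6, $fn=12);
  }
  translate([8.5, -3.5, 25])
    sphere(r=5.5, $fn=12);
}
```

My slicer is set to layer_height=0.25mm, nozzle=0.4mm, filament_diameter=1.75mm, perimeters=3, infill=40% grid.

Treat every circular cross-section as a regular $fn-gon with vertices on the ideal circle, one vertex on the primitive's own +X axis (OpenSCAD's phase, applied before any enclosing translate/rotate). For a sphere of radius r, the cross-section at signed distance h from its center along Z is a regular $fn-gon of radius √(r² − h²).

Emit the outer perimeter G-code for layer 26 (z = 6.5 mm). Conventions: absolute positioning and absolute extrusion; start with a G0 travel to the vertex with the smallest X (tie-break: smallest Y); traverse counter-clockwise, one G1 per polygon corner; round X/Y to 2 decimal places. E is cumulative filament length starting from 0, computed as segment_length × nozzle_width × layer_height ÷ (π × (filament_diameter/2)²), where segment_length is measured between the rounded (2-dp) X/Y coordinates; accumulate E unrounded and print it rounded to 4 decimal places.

At z = 6.5 mm: the sphere: section is a regular 12-gon, circumradius = √(r²−h²) = √(10²−3.5²) = 9.367; the cylinder at (4, 0.5) does not reach this height (z outside [13, 32]); the cylinder at (7, 4): section is a regular 12-gon, circumradius r=6; Combining (union): the regions partially overlap (shared area 59.09 mm²), so overlapping operands fuse into one piece — 1 connected region; the sphere at (8.5, -3.5) does not reach this height (|z−center|=18.500 > r=5.5); Taking the first minus the rest: none of the subtracted shapes is present at this height, so that combined region is unchanged — 1 connected region. The outline is a single polygon with 18 vertices. Extrusion per mm of travel: 0.4 × 0.25 / (π × 0.875²) = 0.041575. Accumulating E over each segment gives final E = 2.7533.

G0 X-9.37 Y0.00 Z6.50
G1 X-8.11 Y-4.68 E0.2015
G1 X-4.68 Y-8.11 E0.4032
G1 X0.00 Y-9.37 E0.6047
G1 X4.68 Y-8.11 E0.8062
G1 X8.11 Y-4.68 E1.0078
G1 X8.97 Y-1.47 E1.1460
G1 X10.00 Y-1.20 E1.1903
G1 X12.20 Y1.00 E1.3196
G1 X13.00 Y4.00 E1.4487
G1 X12.20 Y7.00 E1.5778
G1 X10.00 Y9.20 E1.7071
G1 X7.00 Y10.00 E1.8362
G1 X4.00 Y9.20 E1.9653
G1 X3.29 Y8.49 E2.0071
G1 X0.00 Y9.37 E2.1486
G1 X-4.68 Y8.11 E2.3502
G1 X-8.11 Y4.68 E2.5518
G1 X-9.37 Y0.00 E2.7533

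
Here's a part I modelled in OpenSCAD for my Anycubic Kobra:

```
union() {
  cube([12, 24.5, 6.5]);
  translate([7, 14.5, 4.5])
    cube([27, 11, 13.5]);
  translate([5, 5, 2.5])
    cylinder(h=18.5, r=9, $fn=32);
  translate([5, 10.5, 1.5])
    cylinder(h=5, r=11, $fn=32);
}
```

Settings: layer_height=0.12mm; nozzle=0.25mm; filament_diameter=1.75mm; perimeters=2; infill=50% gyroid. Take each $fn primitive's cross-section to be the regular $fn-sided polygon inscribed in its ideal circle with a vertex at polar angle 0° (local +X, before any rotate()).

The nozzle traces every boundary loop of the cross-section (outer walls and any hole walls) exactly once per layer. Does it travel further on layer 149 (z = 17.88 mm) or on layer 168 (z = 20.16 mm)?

layer 149 (z = 17.88 mm)

Layer 149 (z = 17.88): the cube does not reach this height (z outside [0, 6.5]); the 27×11 cube at (7, 14.5) contributes its full rectangle (perimeter 76.00 mm); the r=9 cylinder at (5, 5) contributes a regular 32-gon of circumradius 9 (perimeter = 2·32·9.000·sin(180°/32) = 56.46 mm); the cylinder at (5, 10.5) is absent (z outside [1.5, 6.5]); Merging all regions: the 2 present regions are separate (no shared area or edge), so areas and boundary lengths simply add and each stays a separate island — boundary = 132.46 mm. So its perimeter = 132.46 mm. Layer 168 (z = 20.16): the cube is absent (z outside [0, 6.5]); the cube at (7, 14.5) is not intersected at this z (z outside [4.5, 18]); the r=9 cylinder at (5, 5) contributes a regular 32-gon of circumradius 9 (perimeter = 2·32·9.000·sin(180°/32) = 56.46 mm); the cylinder at (5, 10.5) does not reach this height (z outside [1.5, 6.5]); Merging all regions: only the r=9 cylinder at (5, 5) is present, so the union is just that shape — boundary = 56.46 mm. So its perimeter = 56.46 mm. Layer 149 is larger (132.46 vs 56.46 mm).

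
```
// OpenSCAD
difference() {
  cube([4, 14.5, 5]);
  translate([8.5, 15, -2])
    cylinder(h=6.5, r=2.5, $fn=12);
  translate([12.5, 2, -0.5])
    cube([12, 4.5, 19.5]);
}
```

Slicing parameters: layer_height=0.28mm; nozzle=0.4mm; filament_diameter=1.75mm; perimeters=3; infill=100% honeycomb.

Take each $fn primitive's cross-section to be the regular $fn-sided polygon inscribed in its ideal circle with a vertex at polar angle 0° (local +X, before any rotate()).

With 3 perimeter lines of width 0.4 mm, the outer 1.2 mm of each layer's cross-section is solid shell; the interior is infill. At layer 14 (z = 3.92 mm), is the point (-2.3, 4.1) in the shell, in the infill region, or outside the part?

At z = 3.92 mm: the 4×14.5 cube contributes its full rectangle; the r=2.5 cylinder at (8.5, 15) contributes a regular 12-gon of circumradius 2.5; the cube at (12.5, 2) is present — its section is the full 12×4.5 rectangle; Subtracting the remaining from the first: starting from the 4×14.5 cube, the r=2.5 cylinder at (8.5, 15) misses the remaining region (no effect); the 12×4.5 cube at (12.5, 2) misses the remaining region (no effect) — 1 connected region. Overall, the cross-section is a single solid region. The nearest boundary edge runs (0.00, 0.00)→(0.00, 14.50); distance from the point to it = 2.30 mm. The point is not inside any of the regions above, so it lies outside the cross-section (2.30 mm from the nearest boundary).

outside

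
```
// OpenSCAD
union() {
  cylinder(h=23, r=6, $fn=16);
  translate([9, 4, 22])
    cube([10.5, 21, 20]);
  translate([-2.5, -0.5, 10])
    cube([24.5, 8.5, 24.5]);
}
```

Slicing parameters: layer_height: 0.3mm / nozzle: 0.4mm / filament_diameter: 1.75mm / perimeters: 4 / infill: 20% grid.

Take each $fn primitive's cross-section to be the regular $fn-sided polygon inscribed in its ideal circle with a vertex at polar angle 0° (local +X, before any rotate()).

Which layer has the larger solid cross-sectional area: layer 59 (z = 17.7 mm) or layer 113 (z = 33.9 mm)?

layer 113 (z = 33.9 mm)

Layer 59 (z = 17.7): the r=6 cylinder gives a regular 16-gon of circumradius 6 (constant along its height) (area = (16/2)·6.000²·sin(360°/16) = 110.21 mm²); the cube at (9, 4) does not reach this height (z outside [22, 42]); the 24.5×8.5 cube at (-2.5, -0.5) contributes its full rectangle (area 208.25 mm²); Taking the union: the regions partially overlap — summed areas 318.46 mm² minus the doubly-counted overlap 46.15 mm² gives 272.32 mm² — area = 272.32 mm². So its area = 272.32 mm². Layer 113 (z = 33.9): the cylinder is absent (z outside [0, 23]); the 10.5×21 cube at (9, 4) contributes its full rectangle (area 220.50 mm²); the 24.5×8.5 cube at (-2.5, -0.5) contributes its full rectangle (area 208.25 mm²); Taking the union: the regions partially overlap — summed areas 428.75 mm² minus the doubly-counted overlap 42.00 mm² gives 386.75 mm² — area = 386.75 mm². So its area = 386.75 mm². Layer 113 is larger (386.75 vs 272.32 mm²).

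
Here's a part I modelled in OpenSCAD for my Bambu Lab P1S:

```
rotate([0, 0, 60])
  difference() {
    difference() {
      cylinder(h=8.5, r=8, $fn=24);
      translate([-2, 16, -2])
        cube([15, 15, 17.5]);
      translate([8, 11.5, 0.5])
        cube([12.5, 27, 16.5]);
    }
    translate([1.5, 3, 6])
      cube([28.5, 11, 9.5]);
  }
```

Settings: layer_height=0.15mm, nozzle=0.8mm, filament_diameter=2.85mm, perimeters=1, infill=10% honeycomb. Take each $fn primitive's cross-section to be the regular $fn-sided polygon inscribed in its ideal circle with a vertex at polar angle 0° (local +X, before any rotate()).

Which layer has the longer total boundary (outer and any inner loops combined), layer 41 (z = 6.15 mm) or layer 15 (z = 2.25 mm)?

Layer 41 (z = 6.15): the cylinder: section is a regular 24-gon, circumradius r=8 (perimeter = 2·24·8.000·sin(180°/24) = 50.12 mm); the cube at (-2, 16) (footprint 15×15) is included at this height (perimeter 60.00 mm); the cube at (8, 11.5) (footprint 12.5×27) is included at this height (perimeter 79.00 mm); Taking the first minus the rest: starting from the r=8 cylinder, the 15×15 cube at (-2, 16) misses the remaining region (no effect); the 12.5×27 cube at (8, 11.5) misses the remaining region (no effect) — boundary = 50.12 mm; the cube at (1.5, 3) (footprint 28.5×11) is included at this height (perimeter 79.00 mm); Subtracting the remaining from the first: starting from that combined region, the 28.5×11 cube at (1.5, 3) partially overlaps it — only the 19.06 mm² overlap (of its 313.50 mm²) is removed, clipping the outline — boundary = 52.84 mm; (rotated 60° about Z; rotation is an isometry so areas/perimeters/island counts are preserved). So its perimeter = 52.84 mm. Layer 15 (z = 2.25): the cylinder: section is a regular 24-gon, circumradius r=8 (perimeter = 2·24·8.000·sin(180°/24) = 50.12 mm); the cube at (-2, 16) is present — its section is the full 15×15 rectangle (perimeter 60.00 mm); the cube at (8, 11.5) is present — its section is the full 12.5×27 rectangle (perimeter 79.00 mm); Subtracting the remaining from the first: starting from the r=8 cylinder, the 15×15 cube at (-2, 16) misses the remaining region (no effect); the 12.5×27 cube at (8, 11.5) misses the remaining region (no effect) — boundary = 50.12 mm; the cube at (1.5, 3) is absent (z outside [6, 15.5]); Subtracting the remaining from the first: none of the subtracted shapes is present at this height, so that combined region is unchanged — boundary = 50.12 mm; (whole slice rotated 60° about Z — lengths, areas and connectivity unchanged). So its perimeter = 50.12 mm. Layer 41 is larger (52.84 vs 50.12 mm).

layer 41 (z = 6.15 mm)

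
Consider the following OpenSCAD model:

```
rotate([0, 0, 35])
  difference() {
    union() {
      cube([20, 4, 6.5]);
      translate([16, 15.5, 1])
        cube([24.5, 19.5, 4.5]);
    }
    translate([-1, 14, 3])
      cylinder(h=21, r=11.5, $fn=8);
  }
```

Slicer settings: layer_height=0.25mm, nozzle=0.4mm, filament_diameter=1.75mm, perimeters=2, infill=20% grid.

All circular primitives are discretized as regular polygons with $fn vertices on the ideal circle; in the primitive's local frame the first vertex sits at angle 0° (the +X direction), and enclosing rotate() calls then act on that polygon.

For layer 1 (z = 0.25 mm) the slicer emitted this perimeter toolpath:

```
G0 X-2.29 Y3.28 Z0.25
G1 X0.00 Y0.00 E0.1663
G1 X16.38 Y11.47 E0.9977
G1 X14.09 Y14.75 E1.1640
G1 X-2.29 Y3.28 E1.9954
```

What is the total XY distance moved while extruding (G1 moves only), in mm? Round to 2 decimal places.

Sum the Euclidean lengths of each G1 segment: total = 47.99 mm.

47.99 mm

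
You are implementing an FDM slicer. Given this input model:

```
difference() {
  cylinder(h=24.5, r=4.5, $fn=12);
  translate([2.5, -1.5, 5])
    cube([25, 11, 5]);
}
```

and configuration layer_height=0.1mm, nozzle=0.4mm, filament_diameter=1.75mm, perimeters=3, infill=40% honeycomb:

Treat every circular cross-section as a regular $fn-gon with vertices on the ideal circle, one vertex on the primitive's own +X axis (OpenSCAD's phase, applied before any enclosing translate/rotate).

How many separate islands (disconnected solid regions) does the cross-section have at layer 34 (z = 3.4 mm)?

At z = 3.4 mm: the cylinder: section is a regular 12-gon, circumradius r=4.5; the cube at (2.5, -1.5) is absent (z outside [5, 10]); After the difference (first − rest): none of the subtracted shapes is present at this height, so the r=4.5 cylinder is unchanged — 1 connected region. Overall, the cross-section is a single solid region. Island count = 1.

1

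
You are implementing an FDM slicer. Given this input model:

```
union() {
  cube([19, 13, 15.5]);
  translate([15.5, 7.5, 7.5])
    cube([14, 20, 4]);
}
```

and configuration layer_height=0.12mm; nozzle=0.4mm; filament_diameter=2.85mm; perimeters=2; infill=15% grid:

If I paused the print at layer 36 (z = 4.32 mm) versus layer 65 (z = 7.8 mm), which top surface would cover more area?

layer 65 (z = 7.8 mm)

Layer 36 (z = 4.32): the 19×13 cube contributes its full rectangle (area 247.00 mm²); the cube at (15.5, 7.5) is absent (z outside [7.5, 11.5]); Taking the union: only the 19×13 cube is present, so the union is just that shape — area = 247.00 mm². So its area = 247.00 mm². Layer 65 (z = 7.8): the cube is present — its section is the full 19×13 rectangle (area 247.00 mm²); the cube at (15.5, 7.5) (footprint 14×20) is included at this height (area 280.00 mm²); Combining (union): the regions partially overlap — summed areas 527.00 mm² minus the doubly-counted overlap 19.25 mm² gives 507.75 mm² — area = 507.75 mm². So its area = 507.75 mm². Layer 65 is larger (507.75 vs 247.00 mm²).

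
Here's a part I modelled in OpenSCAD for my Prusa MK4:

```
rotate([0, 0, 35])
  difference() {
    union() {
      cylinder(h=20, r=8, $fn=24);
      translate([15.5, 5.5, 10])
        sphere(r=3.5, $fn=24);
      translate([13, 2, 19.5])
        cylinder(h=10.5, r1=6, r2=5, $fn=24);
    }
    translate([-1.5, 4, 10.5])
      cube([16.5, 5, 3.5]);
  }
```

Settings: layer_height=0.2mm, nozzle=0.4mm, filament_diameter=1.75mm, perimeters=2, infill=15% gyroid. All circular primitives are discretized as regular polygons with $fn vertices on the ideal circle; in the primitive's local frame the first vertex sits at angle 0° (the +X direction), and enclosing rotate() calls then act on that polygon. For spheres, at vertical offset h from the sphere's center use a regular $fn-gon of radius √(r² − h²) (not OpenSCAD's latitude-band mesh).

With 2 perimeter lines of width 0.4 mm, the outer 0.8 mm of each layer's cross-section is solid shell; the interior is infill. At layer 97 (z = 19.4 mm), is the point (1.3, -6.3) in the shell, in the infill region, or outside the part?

infill

At z = 19.4 mm: the r=8 cylinder gives a regular 24-gon of circumradius 8 (constant along its height); the sphere at (15.5, 5.5) is absent (|z−center|=9.400 > r=3.5); the cone at (13, 2) is absent (z outside [19.5, 30]); Taking the union: only the r=8 cylinder is present, so the union is just that shape — 1 connected region; the cube at (-1.5, 4) does not reach this height (z outside [10.5, 14]); Subtracting the remaining from the first: none of the subtracted shapes is present at this height, so that combined region is unchanged — 1 connected region; (whole slice rotated 35° about Z — lengths, areas and connectivity unchanged). Overall, the cross-section is a single solid region. Undo the 35° rotation: the query point maps to (-2.549, -5.906) in the un-rotated model frame. The nearest boundary edge runs (-4.00, -6.93)→(-2.07, -7.73); distance from the point to it = 1.50 mm. The point is inside the cross-section and 1.50 mm from the nearest boundary — more than the 0.8 mm shell width (2 × 0.4), so it's in the infill interior.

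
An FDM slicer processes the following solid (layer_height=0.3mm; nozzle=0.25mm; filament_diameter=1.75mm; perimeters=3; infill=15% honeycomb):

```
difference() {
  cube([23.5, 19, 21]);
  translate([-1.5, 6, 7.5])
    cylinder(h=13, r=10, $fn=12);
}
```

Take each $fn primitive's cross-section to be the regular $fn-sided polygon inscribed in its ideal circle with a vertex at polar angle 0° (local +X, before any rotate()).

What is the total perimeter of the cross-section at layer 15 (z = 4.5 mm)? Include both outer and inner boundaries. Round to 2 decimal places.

At z = 4.5 mm: the cube (footprint 23.5×19) is included at this height (perimeter 85.00 mm); the cylinder at (-1.5, 6) does not reach this height (z outside [7.5, 20.5]); After the difference (first − rest): none of the subtracted shapes is present at this height, so the 23.5×19 cube is unchanged — boundary = 85.00 mm. Overall, the cross-section is a single solid region. Total boundary length (outer) = 85.00 mm.

85.00 mm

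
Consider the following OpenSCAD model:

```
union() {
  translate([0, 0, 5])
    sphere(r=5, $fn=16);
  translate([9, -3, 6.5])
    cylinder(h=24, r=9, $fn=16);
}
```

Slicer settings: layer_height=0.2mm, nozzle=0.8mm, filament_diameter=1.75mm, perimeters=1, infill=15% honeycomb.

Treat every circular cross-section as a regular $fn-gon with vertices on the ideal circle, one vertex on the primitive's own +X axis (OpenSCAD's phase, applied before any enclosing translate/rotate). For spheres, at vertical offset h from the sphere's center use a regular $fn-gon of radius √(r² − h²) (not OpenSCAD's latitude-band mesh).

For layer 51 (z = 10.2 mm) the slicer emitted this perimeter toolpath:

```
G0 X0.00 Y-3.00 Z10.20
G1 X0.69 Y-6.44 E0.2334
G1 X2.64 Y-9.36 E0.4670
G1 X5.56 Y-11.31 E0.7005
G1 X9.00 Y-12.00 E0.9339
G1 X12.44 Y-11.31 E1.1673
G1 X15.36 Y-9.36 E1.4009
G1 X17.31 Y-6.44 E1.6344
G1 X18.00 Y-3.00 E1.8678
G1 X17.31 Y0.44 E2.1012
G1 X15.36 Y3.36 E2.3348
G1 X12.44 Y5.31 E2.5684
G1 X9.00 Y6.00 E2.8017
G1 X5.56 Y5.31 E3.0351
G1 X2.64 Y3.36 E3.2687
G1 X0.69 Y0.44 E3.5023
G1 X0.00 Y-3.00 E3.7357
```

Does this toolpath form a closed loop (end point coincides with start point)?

Start point (G0): (0.00, -3.00). End point (last G1): the path returns to the start — closed.

yes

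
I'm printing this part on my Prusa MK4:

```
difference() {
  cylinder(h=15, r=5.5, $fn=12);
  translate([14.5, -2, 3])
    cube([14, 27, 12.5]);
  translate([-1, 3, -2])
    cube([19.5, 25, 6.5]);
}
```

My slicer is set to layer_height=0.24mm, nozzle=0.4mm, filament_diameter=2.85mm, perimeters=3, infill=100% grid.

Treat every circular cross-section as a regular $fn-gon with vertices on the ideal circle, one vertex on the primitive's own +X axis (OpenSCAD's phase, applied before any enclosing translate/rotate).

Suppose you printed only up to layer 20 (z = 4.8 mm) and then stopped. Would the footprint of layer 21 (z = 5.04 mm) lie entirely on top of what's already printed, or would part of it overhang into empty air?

entirely on top

Compare the two slices. At z = 4.8: the r=5.5 cylinder contributes a regular 12-gon of circumradius 5.5 (area = (12/2)·5.500²·sin(360°/12) = 90.75 mm²); the cube at (14.5, -2) (footprint 14×27) is included at this height (area 378.00 mm²); the cube at (-1, 3) is absent (z outside [-2, 4.5]); After the difference (first − rest): starting from the r=5.5 cylinder (90.75 mm²), the 14×27 cube at (14.5, -2) misses the remaining region (no effect) — area = 90.75 mm². At z = 5.04: the r=5.5 cylinder contributes a regular 12-gon of circumradius 5.5 (area = (12/2)·5.500²·sin(360°/12) = 90.75 mm²); the cube at (14.5, -2) is present — its section is the full 14×27 rectangle (area 378.00 mm²); the cube at (-1, 3) is absent (z outside [-2, 4.5]); Subtracting the remaining from the first: starting from the r=5.5 cylinder (90.75 mm²), the 14×27 cube at (14.5, -2) misses the remaining region (no effect) — area = 90.75 mm². Checking containment: the cross-section at z = 5.04 is a subset of the cross-section at z = 4.8.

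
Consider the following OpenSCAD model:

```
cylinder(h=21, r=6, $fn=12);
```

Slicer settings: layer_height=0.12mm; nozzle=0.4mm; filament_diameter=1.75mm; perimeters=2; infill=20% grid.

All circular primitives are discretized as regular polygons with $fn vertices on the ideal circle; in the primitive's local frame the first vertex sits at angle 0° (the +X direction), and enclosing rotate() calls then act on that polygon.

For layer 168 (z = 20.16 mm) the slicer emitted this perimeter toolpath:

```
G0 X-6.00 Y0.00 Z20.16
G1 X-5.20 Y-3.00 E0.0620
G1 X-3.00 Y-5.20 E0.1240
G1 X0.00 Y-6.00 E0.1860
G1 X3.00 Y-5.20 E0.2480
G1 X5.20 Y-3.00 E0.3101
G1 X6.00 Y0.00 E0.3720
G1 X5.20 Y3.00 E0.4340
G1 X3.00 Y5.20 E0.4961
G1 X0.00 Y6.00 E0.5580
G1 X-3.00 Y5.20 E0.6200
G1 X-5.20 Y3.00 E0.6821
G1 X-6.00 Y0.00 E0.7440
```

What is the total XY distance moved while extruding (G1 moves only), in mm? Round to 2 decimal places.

Sum the Euclidean lengths of each G1 segment: total = 37.28 mm.

37.28 mm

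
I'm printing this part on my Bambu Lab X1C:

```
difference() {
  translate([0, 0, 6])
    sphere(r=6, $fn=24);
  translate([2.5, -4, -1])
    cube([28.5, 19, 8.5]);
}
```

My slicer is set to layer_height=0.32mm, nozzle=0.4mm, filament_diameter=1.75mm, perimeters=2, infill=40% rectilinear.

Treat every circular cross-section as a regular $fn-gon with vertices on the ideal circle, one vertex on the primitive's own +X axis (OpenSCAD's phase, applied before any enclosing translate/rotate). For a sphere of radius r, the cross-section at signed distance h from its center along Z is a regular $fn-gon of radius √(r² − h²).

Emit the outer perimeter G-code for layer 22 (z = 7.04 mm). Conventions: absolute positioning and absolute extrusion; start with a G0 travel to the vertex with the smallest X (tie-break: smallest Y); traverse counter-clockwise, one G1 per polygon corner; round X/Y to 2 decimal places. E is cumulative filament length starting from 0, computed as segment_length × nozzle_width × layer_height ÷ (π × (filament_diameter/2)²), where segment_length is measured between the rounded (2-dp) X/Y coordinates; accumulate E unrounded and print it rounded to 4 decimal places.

At z = 7.04 mm: the r=6 sphere slices to a regular 24-gon of circumradius 5.909 (√(r²−h²) with h=1.04 from center); the cube at (2.5, -4) is present — its section is the full 28.5×19 rectangle; After the difference (first − rest): starting from the r=6 sphere, the 28.5×19 cube at (2.5, -4) partially overlaps it — only the 24.41 mm² overlap (of its 541.50 mm²) is removed, clipping the outline — 1 connected region. The outline is a single polygon with 20 vertices. Extrusion per mm of travel: 0.4 × 0.32 / (π × 0.875²) = 0.053216. Accumulating E over each segment gives final E = 1.9740.

G0 X-5.91 Y0.00 Z7.04
G1 X-5.71 Y-1.53 E0.0821
G1 X-5.12 Y-2.95 E0.1639
G1 X-4.18 Y-4.18 E0.2463
G1 X-2.95 Y-5.12 E0.3287
G1 X-1.53 Y-5.71 E0.4105
G1 X0.00 Y-5.91 E0.4927
G1 X1.53 Y-5.71 E0.5748
G1 X2.95 Y-5.12 E0.6566
G1 X4.18 Y-4.18 E0.7390
G1 X4.32 Y-4.00 E0.7511
G1 X2.50 Y-4.00 E0.8480
G1 X2.50 Y5.31 E1.3434
G1 X1.53 Y5.71 E1.3992
G1 X0.00 Y5.91 E1.4814
G1 X-1.53 Y5.71 E1.5635
G1 X-2.95 Y5.12 E1.6453
G1 X-4.18 Y4.18 E1.7277
G1 X-5.12 Y2.95 E1.8101
G1 X-5.71 Y1.53 E1.8919
G1 X-5.91 Y0.00 E1.9740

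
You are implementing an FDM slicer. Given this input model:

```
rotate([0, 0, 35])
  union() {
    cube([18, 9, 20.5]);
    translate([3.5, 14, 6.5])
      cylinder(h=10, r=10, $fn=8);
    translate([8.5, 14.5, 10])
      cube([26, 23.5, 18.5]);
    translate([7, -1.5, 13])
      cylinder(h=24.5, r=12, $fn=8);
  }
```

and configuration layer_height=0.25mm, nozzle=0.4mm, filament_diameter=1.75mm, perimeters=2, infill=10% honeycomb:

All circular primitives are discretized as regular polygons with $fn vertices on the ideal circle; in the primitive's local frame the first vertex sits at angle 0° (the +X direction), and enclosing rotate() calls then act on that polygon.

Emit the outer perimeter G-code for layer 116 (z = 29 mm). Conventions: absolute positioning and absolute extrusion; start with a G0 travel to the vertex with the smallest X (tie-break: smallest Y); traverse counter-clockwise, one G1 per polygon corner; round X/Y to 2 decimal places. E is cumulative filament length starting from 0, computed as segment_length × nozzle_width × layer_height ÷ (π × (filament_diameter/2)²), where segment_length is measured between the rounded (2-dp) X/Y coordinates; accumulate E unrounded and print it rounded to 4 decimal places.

G0 X-5.22 Y4.87 Z29.00
G1 X-3.24 Y-4.10 E0.3819
G1 X4.51 Y-9.03 E0.7638
G1 X13.48 Y-7.04 E1.1458
G1 X18.41 Y0.70 E1.5273
G1 X16.42 Y9.67 E1.9093
G1 X8.68 Y14.60 E2.2908
G1 X-0.29 Y12.62 E2.6727
G1 X-5.22 Y4.87 E3.0546

At z = 29 mm: the cube is not intersected at this z (z outside [0, 20.5]); the cylinder at (3.5, 14) is not intersected at this z (z outside [6.5, 16.5]); the cube at (8.5, 14.5) does not reach this height (z outside [10, 28.5]); the cylinder at (7, -1.5): section is a regular 8-gon, circumradius r=12; Taking the union: only the r=12 cylinder at (7, -1.5) is present, so the union is just that shape — 1 connected region; (rotated 35° about Z; rotation is an isometry so areas/perimeters/island counts are preserved). The outline is a single polygon with 8 vertices. Extrusion per mm of travel: 0.4 × 0.25 / (π × 0.875²) = 0.041575. Accumulating E over each segment gives final E = 3.0546.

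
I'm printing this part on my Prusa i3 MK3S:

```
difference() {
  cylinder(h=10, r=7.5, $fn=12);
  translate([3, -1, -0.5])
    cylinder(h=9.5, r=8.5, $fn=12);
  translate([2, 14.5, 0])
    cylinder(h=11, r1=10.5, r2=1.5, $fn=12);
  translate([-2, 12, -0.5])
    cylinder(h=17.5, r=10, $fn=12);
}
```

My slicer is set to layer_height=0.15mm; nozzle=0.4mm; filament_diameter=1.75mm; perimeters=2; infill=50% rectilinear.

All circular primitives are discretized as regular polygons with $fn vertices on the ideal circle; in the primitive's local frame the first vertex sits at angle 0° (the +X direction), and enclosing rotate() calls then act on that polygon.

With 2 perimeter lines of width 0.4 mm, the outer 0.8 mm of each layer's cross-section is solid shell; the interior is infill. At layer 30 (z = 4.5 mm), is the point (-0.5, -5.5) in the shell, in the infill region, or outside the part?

outside

At z = 4.5 mm: the cylinder: section is a regular 12-gon, circumradius r=7.5; the r=8.5 cylinder at (3, -1) contributes a regular 12-gon of circumradius 8.5; the cone at (2, 14.5): at t=0.409 of its height the radius interpolates to r₁+(r₂−r₁)t = 6.818, giving a regular 12-gon of that circumradius; the r=10 cylinder at (-2, 12) contributes a regular 12-gon of circumradius 10; Subtracting the remaining from the first: starting from the r=7.5 cylinder, the r=8.5 cylinder at (3, -1) partially overlaps it — only the 141.09 mm² overlap (of its 216.75 mm²) is removed, clipping the outline; the cone at (2, 14.5) misses the remaining region (no effect); the r=10 cylinder at (-2, 12) partially overlaps it — only the 11.56 mm² overlap (of its 300.00 mm²) is removed, clipping the outline — 1 connected region. Overall, the cross-section is a single solid region. The nearest boundary edge runs (-4.36, -5.25)→(-2.88, -6.73); distance from the point to it = 2.68 mm. The point is not inside any of the regions above, so it lies outside the cross-section (2.68 mm from the nearest boundary).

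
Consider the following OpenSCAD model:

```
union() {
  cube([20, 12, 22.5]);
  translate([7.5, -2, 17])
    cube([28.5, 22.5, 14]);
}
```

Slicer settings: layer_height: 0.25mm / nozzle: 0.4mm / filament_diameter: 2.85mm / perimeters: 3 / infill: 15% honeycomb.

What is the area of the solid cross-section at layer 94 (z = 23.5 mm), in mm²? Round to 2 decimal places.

641.25 mm²

At z = 23.5 mm: the cube is absent (z outside [0, 22.5]); the cube at (7.5, -2) (footprint 28.5×22.5) is included at this height (area 641.25 mm²); Combining (union): only the 28.5×22.5 cube at (7.5, -2) is present, so the union is just that shape — area = 641.25 mm². Overall, the cross-section is a single solid region. Net area = 641.25 mm².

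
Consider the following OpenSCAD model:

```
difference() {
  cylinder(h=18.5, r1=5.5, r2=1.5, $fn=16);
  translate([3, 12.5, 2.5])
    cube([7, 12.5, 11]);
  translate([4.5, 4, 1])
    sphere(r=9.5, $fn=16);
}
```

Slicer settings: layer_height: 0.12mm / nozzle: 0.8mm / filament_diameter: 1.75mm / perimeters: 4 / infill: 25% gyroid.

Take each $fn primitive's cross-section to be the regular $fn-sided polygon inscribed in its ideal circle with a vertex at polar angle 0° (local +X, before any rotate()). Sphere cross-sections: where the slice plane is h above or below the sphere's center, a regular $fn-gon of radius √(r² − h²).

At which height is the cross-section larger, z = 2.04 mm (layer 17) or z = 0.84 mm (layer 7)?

layer 7 (z = 0.84 mm)

Layer 17 (z = 2.04): the cone (r1=5.5→r2=1.5) has section circumradius 5.059 here — a regular 16-gon (area = (16/2)·5.059²·sin(360°/16) = 78.35 mm²); the cube at (3, 12.5) does not reach this height (z outside [2.5, 13.5]); the r=9.5 sphere at (4.5, 4) contributes a regular 16-gon of circumradius √(9.5²−1.04²) = 9.443 (area = (16/2)·9.443²·sin(360°/16) = 272.99 mm²); Taking the first minus the rest: starting from the cone (78.35 mm²), the r=9.5 sphere at (4.5, 4) partially overlaps it — only the 66.99 mm² overlap (of its 272.99 mm²) is removed, clipping the outline — area = 11.36 mm². So its area = 11.36 mm². Layer 7 (z = 0.84): the cone: at t=0.045 of its height the radius interpolates to r₁+(r₂−r₁)t = 5.318, giving a regular 16-gon of that circumradius (area = (16/2)·5.318²·sin(360°/16) = 86.59 mm²); the cube at (3, 12.5) is absent (z outside [2.5, 13.5]); the r=9.5 sphere at (4.5, 4) contributes a regular 16-gon of circumradius √(9.5²−0.16²) = 9.499 (area = (16/2)·9.499²·sin(360°/16) = 276.22 mm²); Subtracting the remaining from the first: starting from the cone (86.59 mm²), the r=9.5 sphere at (4.5, 4) partially overlaps it — only the 72.72 mm² overlap (of its 276.22 mm²) is removed, clipping the outline — area = 13.87 mm². So its area = 13.87 mm². Layer 7 is larger (13.87 vs 11.36 mm²).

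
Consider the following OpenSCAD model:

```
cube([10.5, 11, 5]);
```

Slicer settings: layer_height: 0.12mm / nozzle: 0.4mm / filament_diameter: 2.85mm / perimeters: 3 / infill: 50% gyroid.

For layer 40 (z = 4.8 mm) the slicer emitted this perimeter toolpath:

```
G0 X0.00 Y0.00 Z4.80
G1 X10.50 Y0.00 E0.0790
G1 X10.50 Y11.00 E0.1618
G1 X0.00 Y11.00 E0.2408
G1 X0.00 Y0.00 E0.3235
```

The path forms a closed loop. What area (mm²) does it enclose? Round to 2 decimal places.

115.50 mm²

Apply the shoelace formula to the sequence of (X, Y) vertices; enclosed area = 115.50 mm².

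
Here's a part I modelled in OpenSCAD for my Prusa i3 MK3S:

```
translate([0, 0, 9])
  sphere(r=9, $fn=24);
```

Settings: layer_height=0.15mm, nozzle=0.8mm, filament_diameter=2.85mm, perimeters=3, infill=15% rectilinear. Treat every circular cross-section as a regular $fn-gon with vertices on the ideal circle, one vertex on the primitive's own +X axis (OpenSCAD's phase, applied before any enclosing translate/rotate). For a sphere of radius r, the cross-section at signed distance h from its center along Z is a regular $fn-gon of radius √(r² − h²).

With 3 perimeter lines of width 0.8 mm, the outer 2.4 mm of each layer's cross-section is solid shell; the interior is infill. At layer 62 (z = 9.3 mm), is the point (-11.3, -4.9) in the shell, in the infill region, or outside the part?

At z = 9.3 mm: the sphere: section is a regular 24-gon, circumradius = √(r²−h²) = √(9²−0.3²) = 8.995. Overall, the cross-section is a single solid region. The nearest boundary edge runs (-8.69, -2.33)→(-7.79, -4.50); distance from the point to it = 3.40 mm. The point is not inside any of the regions above, so it lies outside the cross-section (3.40 mm from the nearest boundary).

outside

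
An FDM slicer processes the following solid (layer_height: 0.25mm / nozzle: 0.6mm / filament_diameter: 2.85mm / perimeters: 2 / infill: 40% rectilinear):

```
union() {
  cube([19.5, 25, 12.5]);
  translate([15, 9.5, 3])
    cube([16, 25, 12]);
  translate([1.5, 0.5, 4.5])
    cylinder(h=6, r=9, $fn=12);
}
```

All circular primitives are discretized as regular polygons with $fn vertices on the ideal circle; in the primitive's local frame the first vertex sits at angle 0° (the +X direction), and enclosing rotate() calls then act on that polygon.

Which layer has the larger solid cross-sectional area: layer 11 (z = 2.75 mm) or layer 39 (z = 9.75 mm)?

layer 39 (z = 9.75 mm)

Layer 11 (z = 2.75): the cube is present — its section is the full 19.5×25 rectangle (area 487.50 mm²); the cube at (15, 9.5) is absent (z outside [3, 15]); the cylinder at (1.5, 0.5) is absent (z outside [4.5, 10.5]); Taking the union: only the 19.5×25 cube is present, so the union is just that shape — area = 487.50 mm². So its area = 487.50 mm². Layer 39 (z = 9.75): the cube is present — its section is the full 19.5×25 rectangle (area 487.50 mm²); the cube at (15, 9.5) (footprint 16×25) is included at this height (area 400.00 mm²); the r=9 cylinder at (1.5, 0.5) gives a regular 12-gon of circumradius 9 (constant along its height) (area = (12/2)·9.000²·sin(360°/12) = 243.00 mm²); Combining (union): the regions partially overlap — summed areas 1130.50 mm² minus the doubly-counted overlap 148.92 mm² gives 981.58 mm² — area = 981.58 mm². So its area = 981.58 mm². Layer 39 is larger (981.58 vs 487.50 mm²).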